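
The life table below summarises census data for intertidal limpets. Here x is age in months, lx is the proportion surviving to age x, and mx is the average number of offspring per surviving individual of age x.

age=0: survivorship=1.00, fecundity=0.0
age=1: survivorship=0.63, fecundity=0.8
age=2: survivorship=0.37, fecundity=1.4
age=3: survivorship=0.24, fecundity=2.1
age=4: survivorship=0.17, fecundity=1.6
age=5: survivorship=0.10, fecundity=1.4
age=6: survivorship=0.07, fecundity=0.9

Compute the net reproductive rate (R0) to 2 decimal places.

2.00

lx·mx by age: 0, 0.504, 0.518, 0.504, 0.272, 0.14, 0.063
R0 = Σ lx·mx = 2.001 → 2.00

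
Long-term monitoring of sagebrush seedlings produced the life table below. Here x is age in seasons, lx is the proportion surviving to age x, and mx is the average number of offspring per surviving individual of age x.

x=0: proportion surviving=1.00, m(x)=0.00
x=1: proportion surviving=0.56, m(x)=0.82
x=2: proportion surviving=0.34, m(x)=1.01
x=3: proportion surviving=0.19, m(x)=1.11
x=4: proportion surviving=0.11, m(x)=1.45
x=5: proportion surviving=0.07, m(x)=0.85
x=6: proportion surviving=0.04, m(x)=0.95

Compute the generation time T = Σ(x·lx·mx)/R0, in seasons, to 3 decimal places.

2.316

lx·mx: 0, 0.4592, 0.3434, 0.2109, 0.1595, 0.0595, 0.038 → R0 = 1.2705
x·lx·mx: 0, 0.4592, 0.6868, 0.6327, 0.638, 0.2975, 0.228 → Σ = 2.9422
T = 2.9422 / 1.2705 = 2.315781… → 2.316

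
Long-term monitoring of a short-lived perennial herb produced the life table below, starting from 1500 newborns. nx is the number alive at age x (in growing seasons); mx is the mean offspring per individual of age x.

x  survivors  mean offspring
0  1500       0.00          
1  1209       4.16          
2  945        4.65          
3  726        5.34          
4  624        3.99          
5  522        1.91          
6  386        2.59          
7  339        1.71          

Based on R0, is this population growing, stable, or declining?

lx = nx/n0 = nx/1500: 1, 0.806, 0.63, 0.484, 0.416, 0.348, 0.25733…, 0.226
R0 = Σ lx·mx = 0 + 3.35296 + 2.9295 + 2.58456 + 1.65984 + 0.66468 + 0.666493… + 0.38646 = 12.244493…
R0 > 1, so the population is growing.

growing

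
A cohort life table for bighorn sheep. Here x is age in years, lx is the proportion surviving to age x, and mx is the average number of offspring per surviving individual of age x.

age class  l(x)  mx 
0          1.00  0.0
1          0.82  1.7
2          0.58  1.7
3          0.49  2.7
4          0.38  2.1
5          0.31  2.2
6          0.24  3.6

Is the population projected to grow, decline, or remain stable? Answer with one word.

growing

R0 = Σ lx·mx = 0 + 1.394 + 0.986 + 1.323 + 0.798 + 0.682 + 0.864 = 6.047
R0 > 1, so the population is growing.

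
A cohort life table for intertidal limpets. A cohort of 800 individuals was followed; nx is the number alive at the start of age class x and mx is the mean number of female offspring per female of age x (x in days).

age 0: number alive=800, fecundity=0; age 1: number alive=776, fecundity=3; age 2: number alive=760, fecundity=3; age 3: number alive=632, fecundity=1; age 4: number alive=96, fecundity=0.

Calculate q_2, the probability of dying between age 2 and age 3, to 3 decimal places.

lx = nx/n0 = nx/800: 1, 0.97, 0.95, 0.79, 0.12
q_2 = (l_2 − l_3) / l_2 = (0.95 − 0.79) / 0.95
     = 0.16 / 0.95 = 0.168421… → 0.168

0.168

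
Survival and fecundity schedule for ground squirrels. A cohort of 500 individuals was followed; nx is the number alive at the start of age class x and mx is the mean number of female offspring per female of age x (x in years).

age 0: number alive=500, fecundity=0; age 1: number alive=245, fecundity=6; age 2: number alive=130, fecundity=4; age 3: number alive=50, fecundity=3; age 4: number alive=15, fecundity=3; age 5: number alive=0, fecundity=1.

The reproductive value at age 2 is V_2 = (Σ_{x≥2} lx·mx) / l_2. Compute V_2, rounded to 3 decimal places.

lx = nx/n0 = nx/500: 1, 0.49, 0.26, 0.1, 0.03, 0
lx·mx for x ≥ 2: 1.04, 0.3, 0.09, 0 → sum = 1.43
V_2 = 1.43 / l_2 = 1.43 / 0.26 = 5.5 → 5.500

5.500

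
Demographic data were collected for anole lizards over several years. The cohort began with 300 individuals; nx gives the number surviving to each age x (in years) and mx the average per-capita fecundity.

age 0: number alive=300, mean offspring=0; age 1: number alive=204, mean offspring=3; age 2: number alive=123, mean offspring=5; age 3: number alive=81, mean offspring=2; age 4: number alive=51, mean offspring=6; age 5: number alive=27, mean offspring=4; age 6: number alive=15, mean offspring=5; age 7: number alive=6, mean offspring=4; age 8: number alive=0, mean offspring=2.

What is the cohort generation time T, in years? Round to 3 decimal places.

lx = nx/n0 = nx/300: 1, 0.68, 0.41, 0.27, 0.17, 0.09, 0.05, 0.02, 0
lx·mx: 0, 2.04, 2.05, 0.54, 1.02, 0.36, 0.25, 0.08, 0 → R0 = 6.34
x·lx·mx: 0, 2.04, 4.1, 1.62, 4.08, 1.8, 1.5, 0.56, 0 → Σ = 15.7
T = 15.7 / 6.34 = 2.476341… → 2.476

2.476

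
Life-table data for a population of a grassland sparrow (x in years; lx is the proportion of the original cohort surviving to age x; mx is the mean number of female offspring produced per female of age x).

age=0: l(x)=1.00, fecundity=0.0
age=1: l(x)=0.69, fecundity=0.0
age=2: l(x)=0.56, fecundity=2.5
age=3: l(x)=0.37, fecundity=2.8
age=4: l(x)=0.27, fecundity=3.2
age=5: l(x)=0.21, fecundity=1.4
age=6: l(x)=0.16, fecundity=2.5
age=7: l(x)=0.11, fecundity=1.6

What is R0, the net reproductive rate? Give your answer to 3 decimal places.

lx·mx by age: 0, 0, 1.4, 1.036, 0.864, 0.294, 0.4, 0.176
R0 = Σ lx·mx = 4.17 → 4.170

4.170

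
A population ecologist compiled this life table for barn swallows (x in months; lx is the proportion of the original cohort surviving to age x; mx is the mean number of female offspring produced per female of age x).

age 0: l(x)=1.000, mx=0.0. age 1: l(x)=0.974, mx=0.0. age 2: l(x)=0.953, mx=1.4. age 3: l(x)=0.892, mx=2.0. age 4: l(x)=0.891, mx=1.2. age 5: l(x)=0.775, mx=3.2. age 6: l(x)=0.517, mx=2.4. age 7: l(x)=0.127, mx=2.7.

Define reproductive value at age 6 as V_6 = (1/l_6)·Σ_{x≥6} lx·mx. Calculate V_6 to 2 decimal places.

lx·mx for x ≥ 6: 1.2408, 0.3429 → sum = 1.5837
V_6 = 1.5837 / l_6 = 1.5837 / 0.517 = 3.06325… → 3.06

3.06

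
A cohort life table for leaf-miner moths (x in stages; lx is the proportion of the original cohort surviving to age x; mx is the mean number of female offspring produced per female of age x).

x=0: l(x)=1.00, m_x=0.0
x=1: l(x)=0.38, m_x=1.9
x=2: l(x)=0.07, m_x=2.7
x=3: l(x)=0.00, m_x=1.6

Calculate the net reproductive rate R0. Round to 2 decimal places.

0.91

lx·mx by age: 0, 0.722, 0.189, 0
R0 = Σ lx·mx = 0.911 → 0.91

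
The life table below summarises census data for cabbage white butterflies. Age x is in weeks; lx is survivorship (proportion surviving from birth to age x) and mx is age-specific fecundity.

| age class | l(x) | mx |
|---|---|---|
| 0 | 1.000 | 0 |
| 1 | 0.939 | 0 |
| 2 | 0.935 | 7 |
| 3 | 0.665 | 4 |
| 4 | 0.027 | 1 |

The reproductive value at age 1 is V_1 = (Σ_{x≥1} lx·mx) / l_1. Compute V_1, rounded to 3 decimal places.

9.832

lx·mx for x ≥ 1: 0, 6.545, 2.66, 0.027 → sum = 9.232
V_1 = 9.232 / l_1 = 9.232 / 0.939 = 9.831736… → 9.832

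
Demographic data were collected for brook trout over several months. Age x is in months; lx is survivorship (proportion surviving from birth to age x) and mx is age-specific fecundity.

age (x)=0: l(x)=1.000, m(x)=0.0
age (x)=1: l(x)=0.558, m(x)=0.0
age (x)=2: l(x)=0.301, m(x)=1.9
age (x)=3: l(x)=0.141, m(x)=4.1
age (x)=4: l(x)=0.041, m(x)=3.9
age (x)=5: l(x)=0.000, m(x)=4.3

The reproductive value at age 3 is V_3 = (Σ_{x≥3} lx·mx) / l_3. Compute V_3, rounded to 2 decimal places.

5.23

lx·mx for x ≥ 3: 0.5781, 0.1599, 0 → sum = 0.738
V_3 = 0.738 / l_3 = 0.738 / 0.141 = 5.234043… → 5.23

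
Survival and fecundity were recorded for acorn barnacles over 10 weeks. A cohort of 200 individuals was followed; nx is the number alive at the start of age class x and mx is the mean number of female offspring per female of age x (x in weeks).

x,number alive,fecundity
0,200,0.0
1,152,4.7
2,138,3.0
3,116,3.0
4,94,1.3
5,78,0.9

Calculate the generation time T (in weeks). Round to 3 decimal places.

lx = nx/n0 = nx/200: 1, 0.76, 0.69, 0.58, 0.47, 0.39
lx·mx: 0, 3.572, 2.07, 1.74, 0.611, 0.351 → R0 = 8.344
x·lx·mx: 0, 3.572, 4.14, 5.22, 2.444, 1.755 → Σ = 17.131
T = 17.131 / 8.344 = 2.053092… → 2.053

2.053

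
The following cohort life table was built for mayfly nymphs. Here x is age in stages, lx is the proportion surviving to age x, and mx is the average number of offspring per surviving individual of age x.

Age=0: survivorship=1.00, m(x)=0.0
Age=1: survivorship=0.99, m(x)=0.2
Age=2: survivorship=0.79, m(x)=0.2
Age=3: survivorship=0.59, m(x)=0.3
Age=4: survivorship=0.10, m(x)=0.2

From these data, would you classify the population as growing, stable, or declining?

R0 = Σ lx·mx = 0 + 0.198 + 0.158 + 0.177 + 0.02 = 0.553
R0 < 1, so the population is declining.

declining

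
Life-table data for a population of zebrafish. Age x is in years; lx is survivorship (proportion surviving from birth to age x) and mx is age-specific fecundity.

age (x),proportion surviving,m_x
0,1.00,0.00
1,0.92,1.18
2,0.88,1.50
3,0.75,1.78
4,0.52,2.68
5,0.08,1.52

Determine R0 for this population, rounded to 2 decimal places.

5.26

lx·mx by age: 0, 1.0856, 1.32, 1.335, 1.3936, 0.1216
R0 = Σ lx·mx = 5.2558 → 5.26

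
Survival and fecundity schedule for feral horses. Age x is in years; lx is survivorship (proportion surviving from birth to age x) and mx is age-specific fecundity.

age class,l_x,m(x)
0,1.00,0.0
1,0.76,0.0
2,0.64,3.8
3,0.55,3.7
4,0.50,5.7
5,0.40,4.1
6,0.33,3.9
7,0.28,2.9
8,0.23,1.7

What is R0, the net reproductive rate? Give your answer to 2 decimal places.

lx·mx by age: 0, 0, 2.432, 2.035, 2.85, 1.64, 1.287, 0.812, 0.391
R0 = Σ lx·mx = 11.447 → 11.45

11.45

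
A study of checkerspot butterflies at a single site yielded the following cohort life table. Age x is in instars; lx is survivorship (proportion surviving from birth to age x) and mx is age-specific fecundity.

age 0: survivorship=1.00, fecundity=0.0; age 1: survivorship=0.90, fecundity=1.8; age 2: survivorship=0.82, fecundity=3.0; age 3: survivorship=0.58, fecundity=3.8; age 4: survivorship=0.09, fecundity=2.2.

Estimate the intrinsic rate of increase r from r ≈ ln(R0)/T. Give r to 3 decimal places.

0.869

R0 = Σ lx·mx = 0 + 1.62 + 2.46 + 2.204 + 0.198 = 6.482
Σ x·lx·mx = 13.944; T = 13.944/6.482 = 2.15119…
r ≈ ln(R0)/T = ln(6.482)/2.15119… = 0.86884… → 0.869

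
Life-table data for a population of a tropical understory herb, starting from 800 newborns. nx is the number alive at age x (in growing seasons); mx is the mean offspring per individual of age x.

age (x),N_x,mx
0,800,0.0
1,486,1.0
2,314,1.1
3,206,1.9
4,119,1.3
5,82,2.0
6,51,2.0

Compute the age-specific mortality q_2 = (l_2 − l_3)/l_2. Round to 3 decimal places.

0.344

lx = nx/n0 = nx/800: 1, 0.6075, 0.3925, 0.2575, 0.14875, 0.1025, 0.06375
q_2 = (l_2 − l_3) / l_2 = (0.3925 − 0.2575) / 0.3925
     = 0.135 / 0.3925 = 0.343949… → 0.344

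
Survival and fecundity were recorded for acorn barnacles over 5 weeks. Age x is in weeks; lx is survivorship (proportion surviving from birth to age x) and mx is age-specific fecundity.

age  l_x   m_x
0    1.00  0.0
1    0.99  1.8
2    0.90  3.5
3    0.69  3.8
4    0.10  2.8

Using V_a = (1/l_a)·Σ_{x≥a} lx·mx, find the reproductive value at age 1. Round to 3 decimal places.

7.913

lx·mx for x ≥ 1: 1.782, 3.15, 2.622, 0.28 → sum = 7.834
V_1 = 7.834 / l_1 = 7.834 / 0.99 = 7.913131… → 7.913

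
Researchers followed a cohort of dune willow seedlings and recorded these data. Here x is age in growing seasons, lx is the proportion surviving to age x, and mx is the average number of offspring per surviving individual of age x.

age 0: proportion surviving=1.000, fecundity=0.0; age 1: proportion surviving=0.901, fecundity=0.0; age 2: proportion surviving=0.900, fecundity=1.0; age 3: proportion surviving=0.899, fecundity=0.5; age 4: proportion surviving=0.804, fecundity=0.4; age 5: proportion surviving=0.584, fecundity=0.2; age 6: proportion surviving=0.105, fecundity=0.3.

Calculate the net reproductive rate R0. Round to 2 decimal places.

lx·mx by age: 0, 0, 0.9, 0.4495, 0.3216, 0.1168, 0.0315
R0 = Σ lx·mx = 1.8194 → 1.82

1.82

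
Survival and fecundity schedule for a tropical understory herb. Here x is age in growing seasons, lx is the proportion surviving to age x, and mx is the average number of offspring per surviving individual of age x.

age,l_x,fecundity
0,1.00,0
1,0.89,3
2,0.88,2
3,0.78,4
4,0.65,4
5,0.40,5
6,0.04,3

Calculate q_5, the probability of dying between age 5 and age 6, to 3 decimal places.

0.900

q_5 = (l_5 − l_6) / l_5 = (0.4 − 0.04) / 0.4
     = 0.36 / 0.4 = 0.9 → 0.900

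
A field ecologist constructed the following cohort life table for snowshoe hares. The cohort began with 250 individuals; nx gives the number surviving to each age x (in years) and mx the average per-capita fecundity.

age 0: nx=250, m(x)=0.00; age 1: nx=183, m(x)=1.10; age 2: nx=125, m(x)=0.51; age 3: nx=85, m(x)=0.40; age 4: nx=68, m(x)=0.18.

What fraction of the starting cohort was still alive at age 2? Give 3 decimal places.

0.500

l_2 = n_2/n_0 = 125/250 = 0.5 → 0.500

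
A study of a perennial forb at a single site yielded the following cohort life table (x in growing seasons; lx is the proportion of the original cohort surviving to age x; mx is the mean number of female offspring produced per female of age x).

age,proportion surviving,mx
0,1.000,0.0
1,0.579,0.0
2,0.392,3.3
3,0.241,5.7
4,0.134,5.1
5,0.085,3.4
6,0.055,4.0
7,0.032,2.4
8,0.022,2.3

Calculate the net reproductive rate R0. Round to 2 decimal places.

lx·mx by age: 0, 0, 1.2936, 1.3737, 0.6834, 0.289, 0.22, 0.0768, 0.0506
R0 = Σ lx·mx = 3.9871 → 3.99

3.99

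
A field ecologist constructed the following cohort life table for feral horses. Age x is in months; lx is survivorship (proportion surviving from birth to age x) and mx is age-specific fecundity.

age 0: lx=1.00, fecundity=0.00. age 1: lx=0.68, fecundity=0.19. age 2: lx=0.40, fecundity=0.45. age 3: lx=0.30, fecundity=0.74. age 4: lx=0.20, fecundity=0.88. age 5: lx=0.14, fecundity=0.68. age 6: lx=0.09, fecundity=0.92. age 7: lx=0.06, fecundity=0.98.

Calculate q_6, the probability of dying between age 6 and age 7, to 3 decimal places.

0.333

q_6 = (l_6 − l_7) / l_6 = (0.09 − 0.06) / 0.09
     = 0.03 / 0.09 = 0.333333… → 0.333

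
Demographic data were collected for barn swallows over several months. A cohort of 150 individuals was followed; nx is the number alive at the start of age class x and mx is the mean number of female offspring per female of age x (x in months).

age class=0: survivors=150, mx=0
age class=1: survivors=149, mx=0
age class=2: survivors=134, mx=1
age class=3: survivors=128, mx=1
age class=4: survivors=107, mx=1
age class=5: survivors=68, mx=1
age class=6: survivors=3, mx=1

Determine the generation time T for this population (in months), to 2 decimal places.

3.27

lx = nx/n0 = nx/150: 1, 0.99333…, 0.89333…, 0.85333…, 0.71333…, 0.45333…, 0.02
lx·mx: 0, 0, 0.893333…, 0.853333…, 0.713333…, 0.453333…, 0.02 → R0 = 2.933333…
x·lx·mx: 0, 0, 1.786667…, 2.56…, 2.853333…, 2.266667…, 0.12 → Σ = 9.586667…
T = 9.586667… / 2.933333… = 3.268182… → 3.27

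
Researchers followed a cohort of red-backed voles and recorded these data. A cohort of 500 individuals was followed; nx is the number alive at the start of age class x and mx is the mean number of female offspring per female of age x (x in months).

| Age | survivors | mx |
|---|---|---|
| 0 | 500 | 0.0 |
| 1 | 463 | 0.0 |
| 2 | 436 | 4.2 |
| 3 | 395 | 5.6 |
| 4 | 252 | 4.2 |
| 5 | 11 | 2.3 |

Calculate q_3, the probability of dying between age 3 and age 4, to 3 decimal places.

0.362

lx = nx/n0 = nx/500: 1, 0.926, 0.872, 0.79, 0.504, 0.022
q_3 = (l_3 − l_4) / l_3 = (0.79 − 0.504) / 0.79
     = 0.286 / 0.79 = 0.362025… → 0.362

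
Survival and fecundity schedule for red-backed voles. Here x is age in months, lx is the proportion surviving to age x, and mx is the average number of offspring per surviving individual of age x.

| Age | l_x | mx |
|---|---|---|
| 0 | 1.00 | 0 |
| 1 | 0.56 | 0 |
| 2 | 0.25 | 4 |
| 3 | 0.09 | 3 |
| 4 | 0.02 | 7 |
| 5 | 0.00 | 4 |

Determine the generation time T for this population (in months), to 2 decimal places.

2.39

lx·mx: 0, 0, 1, 0.27, 0.14, 0 → R0 = 1.41
x·lx·mx: 0, 0, 2, 0.81, 0.56, 0 → Σ = 3.37
T = 3.37 / 1.41 = 2.390071… → 2.39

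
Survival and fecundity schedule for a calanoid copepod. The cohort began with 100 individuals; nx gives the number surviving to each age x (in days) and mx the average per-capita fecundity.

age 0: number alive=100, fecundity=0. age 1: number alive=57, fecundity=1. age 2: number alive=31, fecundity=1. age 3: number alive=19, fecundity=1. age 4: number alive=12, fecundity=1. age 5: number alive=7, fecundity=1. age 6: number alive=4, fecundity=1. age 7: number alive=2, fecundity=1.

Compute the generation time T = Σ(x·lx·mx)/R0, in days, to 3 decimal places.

2.250

lx = nx/n0 = nx/100: 1, 0.57, 0.31, 0.19, 0.12, 0.07, 0.04, 0.02
lx·mx: 0, 0.57, 0.31, 0.19, 0.12, 0.07, 0.04, 0.02 → R0 = 1.32
x·lx·mx: 0, 0.57, 0.62, 0.57, 0.48, 0.35, 0.24, 0.14 → Σ = 2.97
T = 2.97 / 1.32 = 2.25 → 2.250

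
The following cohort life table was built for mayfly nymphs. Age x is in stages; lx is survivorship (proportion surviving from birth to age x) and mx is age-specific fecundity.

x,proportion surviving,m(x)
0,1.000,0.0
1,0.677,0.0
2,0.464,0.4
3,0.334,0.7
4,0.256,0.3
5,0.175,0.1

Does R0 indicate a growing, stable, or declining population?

declining

R0 = Σ lx·mx = 0 + 0 + 0.1856 + 0.2338 + 0.0768 + 0.0175 = 0.5137
R0 < 1, so the population is declining.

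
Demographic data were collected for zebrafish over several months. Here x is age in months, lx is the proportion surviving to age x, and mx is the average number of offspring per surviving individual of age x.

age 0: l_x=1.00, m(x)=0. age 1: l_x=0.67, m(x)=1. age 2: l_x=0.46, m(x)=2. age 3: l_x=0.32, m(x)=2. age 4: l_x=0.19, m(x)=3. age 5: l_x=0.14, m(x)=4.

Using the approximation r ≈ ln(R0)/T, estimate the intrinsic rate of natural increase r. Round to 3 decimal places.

R0 = Σ lx·mx = 0 + 0.67 + 0.92 + 0.64 + 0.57 + 0.56 = 3.36
Σ x·lx·mx = 9.51; T = 9.51/3.36 = 2.83036…
r ≈ ln(R0)/T = ln(3.36)/2.83036… = 0.42819… → 0.428

0.428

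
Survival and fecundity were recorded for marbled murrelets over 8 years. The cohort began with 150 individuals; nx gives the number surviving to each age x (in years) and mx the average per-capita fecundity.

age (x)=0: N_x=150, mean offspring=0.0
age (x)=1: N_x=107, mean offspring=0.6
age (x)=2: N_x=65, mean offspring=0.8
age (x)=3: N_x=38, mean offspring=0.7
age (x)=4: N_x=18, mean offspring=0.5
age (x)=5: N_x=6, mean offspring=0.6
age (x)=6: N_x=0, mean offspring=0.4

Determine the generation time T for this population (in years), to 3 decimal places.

lx = nx/n0 = nx/150: 1, 0.71333…, 0.43333…, 0.25333…, 0.12, 0.04, 0
lx·mx: 0, 0.428…, 0.346667…, 0.177333…, 0.06, 0.024, 0 → R0 = 1.036…
x·lx·mx: 0, 0.428…, 0.693333…, 0.532…, 0.24, 0.12, 0 → Σ = 2.013333…
T = 2.013333… / 1.036… = 1.943372… → 1.943

1.943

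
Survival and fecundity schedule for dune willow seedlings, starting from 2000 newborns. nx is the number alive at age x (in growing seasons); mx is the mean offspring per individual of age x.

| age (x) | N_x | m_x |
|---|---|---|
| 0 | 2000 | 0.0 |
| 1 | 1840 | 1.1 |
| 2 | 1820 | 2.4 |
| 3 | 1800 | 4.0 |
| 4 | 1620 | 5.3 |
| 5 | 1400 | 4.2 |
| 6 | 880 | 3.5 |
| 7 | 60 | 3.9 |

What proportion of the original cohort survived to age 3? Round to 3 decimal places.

l_3 = n_3/n_0 = 1800/2000 = 0.9 → 0.900

0.900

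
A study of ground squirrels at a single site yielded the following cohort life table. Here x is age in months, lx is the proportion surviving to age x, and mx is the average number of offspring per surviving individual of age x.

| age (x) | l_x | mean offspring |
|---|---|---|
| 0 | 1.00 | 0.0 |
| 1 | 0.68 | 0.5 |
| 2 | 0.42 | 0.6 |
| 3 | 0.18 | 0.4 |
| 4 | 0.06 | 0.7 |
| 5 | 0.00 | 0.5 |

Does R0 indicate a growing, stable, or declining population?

declining

R0 = Σ lx·mx = 0 + 0.34 + 0.252 + 0.072 + 0.042 + 0 = 0.706
R0 < 1, so the population is declining.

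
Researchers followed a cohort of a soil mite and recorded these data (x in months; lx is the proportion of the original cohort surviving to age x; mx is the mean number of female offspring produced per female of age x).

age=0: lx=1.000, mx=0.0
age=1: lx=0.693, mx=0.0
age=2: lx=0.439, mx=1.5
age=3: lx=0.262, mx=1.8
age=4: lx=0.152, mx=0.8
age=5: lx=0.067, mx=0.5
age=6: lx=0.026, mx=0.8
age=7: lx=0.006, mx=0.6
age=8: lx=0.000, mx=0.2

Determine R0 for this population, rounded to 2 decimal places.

1.31

lx·mx by age: 0, 0, 0.6585, 0.4716, 0.1216, 0.0335, 0.0208, 0.0036, 0
R0 = Σ lx·mx = 1.3096 → 1.31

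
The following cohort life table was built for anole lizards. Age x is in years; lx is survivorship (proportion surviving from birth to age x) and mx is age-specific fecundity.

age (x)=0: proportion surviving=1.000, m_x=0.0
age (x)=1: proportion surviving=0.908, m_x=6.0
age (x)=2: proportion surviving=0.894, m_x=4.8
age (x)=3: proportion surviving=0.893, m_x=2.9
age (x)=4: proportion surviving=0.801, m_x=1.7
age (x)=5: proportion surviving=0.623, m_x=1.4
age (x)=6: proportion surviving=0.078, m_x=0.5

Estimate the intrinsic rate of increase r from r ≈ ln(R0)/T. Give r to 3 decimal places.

1.230

R0 = Σ lx·mx = 0 + 5.448 + 4.2912 + 2.5897 + 1.3617 + 0.8722 + 0.039 = 14.6018
Σ x·lx·mx = 31.8413; T = 31.8413/14.6018 = 2.18064…
r ≈ ln(R0)/T = ln(14.6018)/2.18064… = 1.22952… → 1.230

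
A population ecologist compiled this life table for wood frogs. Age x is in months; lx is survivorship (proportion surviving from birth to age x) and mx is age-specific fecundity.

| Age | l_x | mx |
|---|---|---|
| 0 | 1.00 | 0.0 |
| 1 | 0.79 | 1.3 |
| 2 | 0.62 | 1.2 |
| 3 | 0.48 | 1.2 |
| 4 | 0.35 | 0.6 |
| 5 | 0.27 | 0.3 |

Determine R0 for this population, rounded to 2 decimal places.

2.64

lx·mx by age: 0, 1.027, 0.744, 0.576, 0.21, 0.081
R0 = Σ lx·mx = 2.638 → 2.64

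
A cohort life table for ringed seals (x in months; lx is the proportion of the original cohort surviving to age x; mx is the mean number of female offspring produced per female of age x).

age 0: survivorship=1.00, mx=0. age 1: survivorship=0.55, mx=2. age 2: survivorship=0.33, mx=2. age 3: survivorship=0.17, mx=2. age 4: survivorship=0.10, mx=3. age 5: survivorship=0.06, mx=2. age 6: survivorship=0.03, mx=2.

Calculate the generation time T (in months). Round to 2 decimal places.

lx·mx: 0, 1.1, 0.66, 0.34, 0.3, 0.12, 0.06 → R0 = 2.58
x·lx·mx: 0, 1.1, 1.32, 1.02, 1.2, 0.6, 0.36 → Σ = 5.6
T = 5.6 / 2.58 = 2.170543… → 2.17

2.17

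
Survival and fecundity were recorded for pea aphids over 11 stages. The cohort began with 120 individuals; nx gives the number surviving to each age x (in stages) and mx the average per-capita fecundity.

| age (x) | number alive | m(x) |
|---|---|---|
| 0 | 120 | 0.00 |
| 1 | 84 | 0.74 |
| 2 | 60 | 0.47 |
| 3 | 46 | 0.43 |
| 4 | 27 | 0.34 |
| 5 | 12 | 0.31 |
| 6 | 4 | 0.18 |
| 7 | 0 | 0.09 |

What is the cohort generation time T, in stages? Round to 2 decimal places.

lx = nx/n0 = nx/120: 1, 0.7, 0.5, 0.38333…, 0.225, 0.1, 0.03333…, 0
lx·mx: 0, 0.518, 0.235, 0.164833…, 0.0765, 0.031, 0.006…, 0 → R0 = 1.031333…
x·lx·mx: 0, 0.518, 0.47, 0.4945…, 0.306, 0.155, 0.036…, 0 → Σ = 1.9795…
T = 1.9795… / 1.031333… = 1.91936… → 1.92

1.92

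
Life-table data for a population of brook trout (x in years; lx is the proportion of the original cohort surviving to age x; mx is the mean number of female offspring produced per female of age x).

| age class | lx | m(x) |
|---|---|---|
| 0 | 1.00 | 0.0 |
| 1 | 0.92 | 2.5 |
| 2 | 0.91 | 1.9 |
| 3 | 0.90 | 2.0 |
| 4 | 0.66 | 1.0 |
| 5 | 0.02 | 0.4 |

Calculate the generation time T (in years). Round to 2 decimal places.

lx·mx: 0, 2.3, 1.729, 1.8, 0.66, 0.008 → R0 = 6.497
x·lx·mx: 0, 2.3, 3.458, 5.4, 2.64, 0.04 → Σ = 13.838
T = 13.838 / 6.497 = 2.129906… → 2.13

2.13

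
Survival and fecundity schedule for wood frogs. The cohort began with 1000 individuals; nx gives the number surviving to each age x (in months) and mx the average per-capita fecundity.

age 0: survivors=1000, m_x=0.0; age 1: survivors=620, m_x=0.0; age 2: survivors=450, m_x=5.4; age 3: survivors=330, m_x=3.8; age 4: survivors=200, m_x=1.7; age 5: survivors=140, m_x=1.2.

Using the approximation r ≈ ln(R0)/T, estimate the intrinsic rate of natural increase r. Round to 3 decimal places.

0.555

lx = nx/n0 = nx/1000: 1, 0.62, 0.45, 0.33, 0.2, 0.14
R0 = Σ lx·mx = 0 + 0 + 2.43 + 1.254 + 0.34 + 0.168 = 4.192
Σ x·lx·mx = 10.822; T = 10.822/4.192 = 2.58158…
r ≈ ln(R0)/T = ln(4.192)/2.58158… = 0.55515… → 0.555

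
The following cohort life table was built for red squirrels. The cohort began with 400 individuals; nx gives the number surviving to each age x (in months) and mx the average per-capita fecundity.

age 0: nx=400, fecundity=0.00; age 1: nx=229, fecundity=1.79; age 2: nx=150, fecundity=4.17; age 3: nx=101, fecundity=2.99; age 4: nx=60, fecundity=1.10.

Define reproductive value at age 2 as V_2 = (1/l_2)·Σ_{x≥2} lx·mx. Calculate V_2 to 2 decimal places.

lx = nx/n0 = nx/400: 1, 0.5725, 0.375, 0.2525, 0.15
lx·mx for x ≥ 2: 1.56375, 0.754975, 0.165 → sum = 2.483725
V_2 = 2.483725 / l_2 = 2.483725 / 0.375 = 6.623267… → 6.62

6.62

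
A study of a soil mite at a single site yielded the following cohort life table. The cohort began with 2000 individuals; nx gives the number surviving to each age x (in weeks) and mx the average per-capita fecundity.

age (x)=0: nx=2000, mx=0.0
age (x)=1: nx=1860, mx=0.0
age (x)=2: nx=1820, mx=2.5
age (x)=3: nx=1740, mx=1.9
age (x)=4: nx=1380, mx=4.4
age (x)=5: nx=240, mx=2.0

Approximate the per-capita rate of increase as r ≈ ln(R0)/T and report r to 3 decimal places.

0.622

lx = nx/n0 = nx/2000: 1, 0.93, 0.91, 0.87, 0.69, 0.12
R0 = Σ lx·mx = 0 + 0 + 2.275 + 1.653 + 3.036 + 0.24 = 7.204
Σ x·lx·mx = 22.853; T = 22.853/7.204 = 3.17227…
r ≈ ln(R0)/T = ln(7.204)/3.17227… = 0.62247… → 0.622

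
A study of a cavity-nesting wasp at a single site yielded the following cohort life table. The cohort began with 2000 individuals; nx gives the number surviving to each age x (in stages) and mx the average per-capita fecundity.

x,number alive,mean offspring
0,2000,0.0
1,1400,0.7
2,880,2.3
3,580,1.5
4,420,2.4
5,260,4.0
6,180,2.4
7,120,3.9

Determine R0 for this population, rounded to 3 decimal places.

lx = nx/n0 = nx/2000: 1, 0.7, 0.44, 0.29, 0.21, 0.13, 0.09, 0.06
lx·mx by age: 0, 0.49, 1.012, 0.435, 0.504, 0.52, 0.216, 0.234
R0 = Σ lx·mx = 3.411 → 3.411

3.411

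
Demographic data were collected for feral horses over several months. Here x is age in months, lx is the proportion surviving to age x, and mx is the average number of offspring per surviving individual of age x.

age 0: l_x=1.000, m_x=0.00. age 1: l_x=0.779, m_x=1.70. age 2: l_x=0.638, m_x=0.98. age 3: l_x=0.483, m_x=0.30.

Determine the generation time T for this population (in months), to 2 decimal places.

lx·mx: 0, 1.3243, 0.62524, 0.1449 → R0 = 2.09444
x·lx·mx: 0, 1.3243, 1.25048, 0.4347 → Σ = 3.00948
T = 3.00948 / 2.09444 = 1.43689… → 1.44

1.44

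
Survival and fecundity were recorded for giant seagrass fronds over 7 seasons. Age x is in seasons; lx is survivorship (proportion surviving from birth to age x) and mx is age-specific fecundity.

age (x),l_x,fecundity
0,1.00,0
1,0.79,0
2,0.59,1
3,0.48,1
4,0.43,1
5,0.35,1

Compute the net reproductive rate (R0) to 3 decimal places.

1.850

lx·mx by age: 0, 0, 0.59, 0.48, 0.43, 0.35
R0 = Σ lx·mx = 1.85 → 1.850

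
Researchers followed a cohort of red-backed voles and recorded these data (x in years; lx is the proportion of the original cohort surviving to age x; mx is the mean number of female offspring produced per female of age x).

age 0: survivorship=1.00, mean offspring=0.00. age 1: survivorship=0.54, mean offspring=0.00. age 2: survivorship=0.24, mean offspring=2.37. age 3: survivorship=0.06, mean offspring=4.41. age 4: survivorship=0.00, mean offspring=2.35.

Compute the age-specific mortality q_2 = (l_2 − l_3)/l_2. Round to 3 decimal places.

0.750

q_2 = (l_2 − l_3) / l_2 = (0.24 − 0.06) / 0.24
     = 0.18 / 0.24 = 0.75 → 0.750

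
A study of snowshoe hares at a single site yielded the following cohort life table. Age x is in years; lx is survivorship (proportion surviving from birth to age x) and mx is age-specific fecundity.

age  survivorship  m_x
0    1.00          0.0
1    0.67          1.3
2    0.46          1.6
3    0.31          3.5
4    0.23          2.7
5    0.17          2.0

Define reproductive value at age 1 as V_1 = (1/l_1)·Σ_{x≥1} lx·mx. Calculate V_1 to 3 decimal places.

lx·mx for x ≥ 1: 0.871, 0.736, 1.085, 0.621, 0.34 → sum = 3.653
V_1 = 3.653 / l_1 = 3.653 / 0.67 = 5.452239… → 5.452

5.452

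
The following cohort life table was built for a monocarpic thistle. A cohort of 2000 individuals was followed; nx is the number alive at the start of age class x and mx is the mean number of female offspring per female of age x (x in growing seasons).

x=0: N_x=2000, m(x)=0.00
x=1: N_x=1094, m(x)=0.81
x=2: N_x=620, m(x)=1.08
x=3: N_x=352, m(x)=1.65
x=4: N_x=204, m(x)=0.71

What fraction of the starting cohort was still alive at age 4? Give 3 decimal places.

0.102

l_4 = n_4/n_0 = 204/2000 = 0.102 → 0.102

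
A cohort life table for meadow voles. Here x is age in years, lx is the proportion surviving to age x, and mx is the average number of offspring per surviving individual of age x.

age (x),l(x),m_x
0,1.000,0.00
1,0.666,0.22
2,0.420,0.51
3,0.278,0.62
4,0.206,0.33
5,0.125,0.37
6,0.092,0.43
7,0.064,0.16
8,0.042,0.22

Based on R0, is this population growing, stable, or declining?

declining

R0 = Σ lx·mx = 0 + 0.14652 + 0.2142 + 0.17236 + 0.06798 + 0.04625 + 0.03956 + 0.01024 + 0.00924 = 0.70635
R0 < 1, so the population is declining.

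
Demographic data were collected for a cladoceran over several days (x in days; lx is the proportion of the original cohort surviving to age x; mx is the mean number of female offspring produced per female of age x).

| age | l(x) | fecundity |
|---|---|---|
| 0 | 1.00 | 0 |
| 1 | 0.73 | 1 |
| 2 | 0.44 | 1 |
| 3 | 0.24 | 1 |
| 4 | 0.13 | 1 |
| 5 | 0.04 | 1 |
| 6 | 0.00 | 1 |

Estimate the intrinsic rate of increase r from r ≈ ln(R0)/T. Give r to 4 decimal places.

0.2370

R0 = Σ lx·mx = 0 + 0.73 + 0.44 + 0.24 + 0.13 + 0.04 + 0 = 1.58
Σ x·lx·mx = 3.05; T = 3.05/1.58 = 1.93038…
r ≈ ln(R0)/T = ln(1.58)/1.93038… = 0.236961… → 0.2370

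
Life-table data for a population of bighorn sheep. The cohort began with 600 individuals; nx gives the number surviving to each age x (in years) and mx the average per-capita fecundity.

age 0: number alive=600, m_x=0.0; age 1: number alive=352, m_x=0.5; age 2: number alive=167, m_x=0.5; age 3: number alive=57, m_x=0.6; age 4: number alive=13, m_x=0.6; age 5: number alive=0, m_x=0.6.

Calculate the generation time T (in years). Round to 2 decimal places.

1.58

lx = nx/n0 = nx/600: 1, 0.58667…, 0.27833…, 0.095, 0.02167…, 0
lx·mx: 0, 0.293333…, 0.139167…, 0.057, 0.013…, 0 → R0 = 0.5025…
x·lx·mx: 0, 0.293333…, 0.278333…, 0.171, 0.052…, 0 → Σ = 0.794667…
T = 0.794667… / 0.5025… = 1.581426… → 1.58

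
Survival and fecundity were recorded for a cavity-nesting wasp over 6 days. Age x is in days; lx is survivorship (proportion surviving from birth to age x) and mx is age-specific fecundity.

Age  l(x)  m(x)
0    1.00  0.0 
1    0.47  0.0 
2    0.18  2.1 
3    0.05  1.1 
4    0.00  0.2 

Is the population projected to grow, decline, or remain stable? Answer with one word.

declining

R0 = Σ lx·mx = 0 + 0 + 0.378 + 0.055 + 0 = 0.433
R0 < 1, so the population is declining.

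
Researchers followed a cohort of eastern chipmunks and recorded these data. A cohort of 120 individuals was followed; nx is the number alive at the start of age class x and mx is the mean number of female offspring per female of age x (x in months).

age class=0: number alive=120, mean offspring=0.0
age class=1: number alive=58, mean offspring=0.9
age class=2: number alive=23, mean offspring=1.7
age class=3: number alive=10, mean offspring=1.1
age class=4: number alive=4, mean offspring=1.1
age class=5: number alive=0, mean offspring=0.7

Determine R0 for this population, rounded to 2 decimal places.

0.89

lx = nx/n0 = nx/120: 1, 0.48333…, 0.19167…, 0.08333…, 0.03333…, 0
lx·mx by age: 0, 0.435…, 0.325833…, 0.091667…, 0.036667…, 0
R0 = Σ lx·mx = 0.889167… → 0.89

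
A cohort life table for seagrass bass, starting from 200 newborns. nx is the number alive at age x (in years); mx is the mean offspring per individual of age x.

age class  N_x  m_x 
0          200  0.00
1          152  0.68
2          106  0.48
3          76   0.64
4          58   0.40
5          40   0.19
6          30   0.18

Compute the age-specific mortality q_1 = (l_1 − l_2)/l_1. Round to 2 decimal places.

lx = nx/n0 = nx/200: 1, 0.76, 0.53, 0.38, 0.29, 0.2, 0.15
q_1 = (l_1 − l_2) / l_1 = (0.76 − 0.53) / 0.76
     = 0.23 / 0.76 = 0.302632… → 0.30

0.30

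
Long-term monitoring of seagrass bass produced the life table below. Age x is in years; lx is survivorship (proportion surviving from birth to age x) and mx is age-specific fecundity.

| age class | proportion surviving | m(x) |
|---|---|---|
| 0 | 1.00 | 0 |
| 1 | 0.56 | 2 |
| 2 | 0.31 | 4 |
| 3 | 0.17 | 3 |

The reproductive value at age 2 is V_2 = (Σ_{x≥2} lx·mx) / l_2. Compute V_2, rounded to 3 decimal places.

5.645

lx·mx for x ≥ 2: 1.24, 0.51 → sum = 1.75
V_2 = 1.75 / l_2 = 1.75 / 0.31 = 5.645161… → 5.645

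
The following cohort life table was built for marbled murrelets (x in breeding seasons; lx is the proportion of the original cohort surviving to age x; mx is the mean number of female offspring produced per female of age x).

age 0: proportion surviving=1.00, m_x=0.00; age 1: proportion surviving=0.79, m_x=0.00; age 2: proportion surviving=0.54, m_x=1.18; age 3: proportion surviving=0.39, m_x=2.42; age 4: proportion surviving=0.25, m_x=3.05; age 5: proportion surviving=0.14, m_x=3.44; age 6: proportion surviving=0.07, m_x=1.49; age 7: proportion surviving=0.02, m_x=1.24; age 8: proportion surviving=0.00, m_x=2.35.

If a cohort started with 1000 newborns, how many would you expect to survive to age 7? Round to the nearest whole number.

20

Expected survivors = N0 · l_7 = 1000 × 0.02 = 20 → 20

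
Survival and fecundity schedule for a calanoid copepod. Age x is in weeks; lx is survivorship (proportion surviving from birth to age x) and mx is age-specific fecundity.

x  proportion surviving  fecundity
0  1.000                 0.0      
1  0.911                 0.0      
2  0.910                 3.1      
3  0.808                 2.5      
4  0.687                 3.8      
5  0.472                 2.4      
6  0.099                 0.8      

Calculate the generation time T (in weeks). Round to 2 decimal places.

lx·mx: 0, 0, 2.821, 2.02, 2.6106, 1.1328, 0.0792 → R0 = 8.6636
x·lx·mx: 0, 0, 5.642, 6.06, 10.4424, 5.664, 0.4752 → Σ = 28.2836
T = 28.2836 / 8.6636 = 3.264647… → 3.26

3.26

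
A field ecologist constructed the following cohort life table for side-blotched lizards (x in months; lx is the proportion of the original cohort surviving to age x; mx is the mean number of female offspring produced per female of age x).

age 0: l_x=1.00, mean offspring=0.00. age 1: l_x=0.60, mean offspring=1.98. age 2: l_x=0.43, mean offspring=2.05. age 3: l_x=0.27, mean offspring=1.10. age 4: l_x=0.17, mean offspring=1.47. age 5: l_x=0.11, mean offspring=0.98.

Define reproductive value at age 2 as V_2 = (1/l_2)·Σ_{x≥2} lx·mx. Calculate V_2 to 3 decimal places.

3.573

lx·mx for x ≥ 2: 0.8815, 0.297, 0.2499, 0.1078 → sum = 1.5362
V_2 = 1.5362 / l_2 = 1.5362 / 0.43 = 3.572558… → 3.573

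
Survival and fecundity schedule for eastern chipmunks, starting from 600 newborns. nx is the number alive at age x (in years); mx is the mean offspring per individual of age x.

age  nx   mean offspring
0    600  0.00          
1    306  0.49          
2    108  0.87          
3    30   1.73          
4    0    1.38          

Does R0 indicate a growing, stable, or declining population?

lx = nx/n0 = nx/600: 1, 0.51, 0.18, 0.05, 0
R0 = Σ lx·mx = 0 + 0.2499 + 0.1566 + 0.0865 + 0 = 0.493
R0 < 1, so the population is declining.

declining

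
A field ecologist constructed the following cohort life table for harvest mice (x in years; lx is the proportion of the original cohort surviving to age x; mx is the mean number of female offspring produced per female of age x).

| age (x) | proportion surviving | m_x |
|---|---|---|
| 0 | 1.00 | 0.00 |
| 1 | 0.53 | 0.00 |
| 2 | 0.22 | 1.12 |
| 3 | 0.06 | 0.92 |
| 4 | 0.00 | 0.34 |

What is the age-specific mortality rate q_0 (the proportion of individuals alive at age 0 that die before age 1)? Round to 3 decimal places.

q_0 = (l_0 − l_1) / l_0 = (1 − 0.53) / 1
     = 0.47 / 1 = 0.47 → 0.470

0.470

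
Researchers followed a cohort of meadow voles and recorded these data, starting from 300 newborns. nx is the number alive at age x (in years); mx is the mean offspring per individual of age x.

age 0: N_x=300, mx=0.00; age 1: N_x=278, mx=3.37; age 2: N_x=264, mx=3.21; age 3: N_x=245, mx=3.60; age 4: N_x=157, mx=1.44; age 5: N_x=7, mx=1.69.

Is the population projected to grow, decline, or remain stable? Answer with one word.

lx = nx/n0 = nx/300: 1, 0.92667…, 0.88, 0.81667…, 0.52333…, 0.02333…
R0 = Σ lx·mx = 0 + 3.122867… + 2.8248 + 2.94… + 0.7536… + 0.039433… = 9.6807…
R0 > 1, so the population is growing.

growing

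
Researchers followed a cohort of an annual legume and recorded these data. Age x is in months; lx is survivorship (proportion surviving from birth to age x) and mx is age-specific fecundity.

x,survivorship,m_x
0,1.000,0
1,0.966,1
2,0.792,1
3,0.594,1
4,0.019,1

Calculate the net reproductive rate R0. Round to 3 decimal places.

2.371

lx·mx by age: 0, 0.966, 0.792, 0.594, 0.019
R0 = Σ lx·mx = 2.371 → 2.371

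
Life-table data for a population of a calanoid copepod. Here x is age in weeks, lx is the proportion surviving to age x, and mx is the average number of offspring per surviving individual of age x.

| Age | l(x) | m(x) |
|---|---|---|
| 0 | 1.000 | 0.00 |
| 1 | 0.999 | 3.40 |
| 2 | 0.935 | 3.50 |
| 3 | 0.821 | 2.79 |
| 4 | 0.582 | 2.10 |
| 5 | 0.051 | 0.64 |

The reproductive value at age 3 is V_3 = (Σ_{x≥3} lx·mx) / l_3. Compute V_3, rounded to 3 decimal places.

lx·mx for x ≥ 3: 2.29059, 1.2222, 0.03264 → sum = 3.54543
V_3 = 3.54543 / l_3 = 3.54543 / 0.821 = 4.318429… → 4.318

4.318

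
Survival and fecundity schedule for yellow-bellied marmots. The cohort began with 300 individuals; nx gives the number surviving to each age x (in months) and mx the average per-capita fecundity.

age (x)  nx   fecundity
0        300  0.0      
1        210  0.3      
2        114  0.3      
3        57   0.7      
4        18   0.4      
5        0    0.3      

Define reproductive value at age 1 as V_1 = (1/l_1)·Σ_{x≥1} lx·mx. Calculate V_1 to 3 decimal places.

lx = nx/n0 = nx/300: 1, 0.7, 0.38, 0.19, 0.06, 0
lx·mx for x ≥ 1: 0.21, 0.114, 0.133, 0.024, 0 → sum = 0.481
V_1 = 0.481 / l_1 = 0.481 / 0.7 = 0.687143… → 0.687

0.687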